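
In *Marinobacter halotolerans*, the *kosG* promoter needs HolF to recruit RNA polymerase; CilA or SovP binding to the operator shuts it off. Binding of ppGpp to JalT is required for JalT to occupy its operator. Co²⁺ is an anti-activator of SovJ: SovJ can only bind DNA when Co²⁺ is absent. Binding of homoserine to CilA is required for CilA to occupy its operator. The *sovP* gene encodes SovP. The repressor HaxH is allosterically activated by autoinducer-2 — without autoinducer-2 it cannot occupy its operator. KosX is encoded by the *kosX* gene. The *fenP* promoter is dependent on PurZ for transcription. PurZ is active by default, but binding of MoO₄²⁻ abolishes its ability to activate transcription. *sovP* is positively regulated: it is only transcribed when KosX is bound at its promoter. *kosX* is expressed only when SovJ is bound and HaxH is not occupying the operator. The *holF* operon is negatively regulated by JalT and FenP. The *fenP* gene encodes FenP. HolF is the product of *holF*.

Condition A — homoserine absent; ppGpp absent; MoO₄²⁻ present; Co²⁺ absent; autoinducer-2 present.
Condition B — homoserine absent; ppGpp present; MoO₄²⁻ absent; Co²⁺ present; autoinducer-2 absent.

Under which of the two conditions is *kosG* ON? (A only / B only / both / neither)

A only

Condition A:
Homoserine is absent, so CilA is inactive.
ppGpp is absent, so JalT is inactive.
MoO₄²⁻ is present, so PurZ is inactive.
Required activator PurZ is absent, so *fenP* is not transcribed.
So FenP is not produced.
With no repressor bound, *holF* is transcribed.
So HolF is produced and active.
Co²⁺ is absent, so SovJ is active.
Autoinducer-2 is present, so HaxH is active.
With repressor HaxH bound, *kosX* is not transcribed.
So KosX is not produced.
Required activator KosX is absent, so *sovP* is not transcribed.
So SovP is not produced.
No repressor is bound and HolF is active, so *kosG* is transcribed.
→ *kosG* is ON in A.
Condition B:
Homoserine is absent, so CilA is inactive.
ppGpp is present, so JalT is active.
MoO₄²⁻ is absent, so PurZ is active.
No repressor is bound and PurZ is active, so *fenP* is transcribed.
So FenP is produced and active.
With repressor JalT bound, *holF* is not transcribed.
So HolF is not produced.
Co²⁺ is present, so SovJ is inactive.
Autoinducer-2 is absent, so HaxH is inactive.
Required activator SovJ is absent, so *kosX* is not transcribed.
So KosX is not produced.
Required activator KosX is absent, so *sovP* is not transcribed.
So SovP is not produced.
Required activator HolF is absent, so *kosG* is not transcribed.
→ *kosG* is OFF in B.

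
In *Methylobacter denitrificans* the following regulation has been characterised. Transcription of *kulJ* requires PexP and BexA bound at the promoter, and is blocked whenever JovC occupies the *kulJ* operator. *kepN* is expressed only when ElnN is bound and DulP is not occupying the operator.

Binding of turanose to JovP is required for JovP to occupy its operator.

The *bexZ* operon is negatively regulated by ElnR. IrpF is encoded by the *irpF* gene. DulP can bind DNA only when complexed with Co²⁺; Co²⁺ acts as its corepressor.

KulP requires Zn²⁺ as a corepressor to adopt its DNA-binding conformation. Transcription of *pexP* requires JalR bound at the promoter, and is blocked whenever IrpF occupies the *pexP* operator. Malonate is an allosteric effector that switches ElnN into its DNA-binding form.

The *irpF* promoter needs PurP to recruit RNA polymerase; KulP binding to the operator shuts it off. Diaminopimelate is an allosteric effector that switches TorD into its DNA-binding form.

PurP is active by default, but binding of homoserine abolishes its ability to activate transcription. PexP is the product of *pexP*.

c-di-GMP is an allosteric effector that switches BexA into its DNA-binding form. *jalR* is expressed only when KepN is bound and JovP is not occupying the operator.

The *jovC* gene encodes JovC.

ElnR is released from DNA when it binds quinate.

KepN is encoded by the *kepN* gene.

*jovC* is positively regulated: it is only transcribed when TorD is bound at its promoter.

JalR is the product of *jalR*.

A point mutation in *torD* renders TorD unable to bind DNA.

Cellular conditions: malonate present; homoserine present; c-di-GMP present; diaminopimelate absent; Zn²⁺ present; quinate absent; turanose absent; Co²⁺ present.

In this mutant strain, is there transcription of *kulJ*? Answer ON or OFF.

OFF

Turanose is absent, so JovP is inactive.
Co²⁺ is present, so DulP is active.
Malonate is present, so ElnN is active.
With repressor DulP bound, *kepN* is not transcribed.
So KepN is not produced.
Required activator KepN is absent, so *jalR* is not transcribed.
So JalR is not produced.
Zn²⁺ is present, so KulP is active.
Homoserine is present, so PurP is inactive.
With repressor KulP bound, *irpF* is not transcribed.
So IrpF is not produced.
Required activator JalR is absent, so *pexP* is not transcribed.
So PexP is not produced.
c-di-GMP is present, so BexA is active.
TorD is non-functional in this strain, so it has no effect.
Required activator TorD is absent, so *jovC* is not transcribed.
So JovC is not produced.
Required activator PexP is absent, so *kulJ* is not transcribed.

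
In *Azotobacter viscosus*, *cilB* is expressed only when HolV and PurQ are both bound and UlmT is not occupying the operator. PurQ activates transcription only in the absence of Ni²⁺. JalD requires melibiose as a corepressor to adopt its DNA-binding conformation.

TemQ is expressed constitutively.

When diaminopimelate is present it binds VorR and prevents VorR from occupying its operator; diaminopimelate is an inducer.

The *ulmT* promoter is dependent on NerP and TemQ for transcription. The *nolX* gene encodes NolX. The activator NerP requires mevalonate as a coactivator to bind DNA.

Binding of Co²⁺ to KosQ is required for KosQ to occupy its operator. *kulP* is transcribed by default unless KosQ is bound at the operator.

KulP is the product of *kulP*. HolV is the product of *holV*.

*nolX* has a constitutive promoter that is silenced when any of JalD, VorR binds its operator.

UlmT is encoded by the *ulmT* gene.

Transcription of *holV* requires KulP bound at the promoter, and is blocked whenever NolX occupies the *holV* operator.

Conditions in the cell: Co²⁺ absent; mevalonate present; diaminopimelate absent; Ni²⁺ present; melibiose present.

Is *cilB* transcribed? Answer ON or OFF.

Mevalonate is present, so NerP is active.
TemQ is produced constitutively and is active.
No repressor is bound and NerP and TemQ are active, so *ulmT* is transcribed.
So UlmT is produced and active.
Melibiose is present, so JalD is active.
Diaminopimelate is absent, so VorR is active.
With repressor JalD bound, *nolX* is not transcribed.
So NolX is not produced.
Co²⁺ is absent, so KosQ is inactive.
With no repressor bound, *kulP* is transcribed.
So KulP is produced and active.
No repressor is bound and KulP is active, so *holV* is transcribed.
So HolV is produced and active.
Ni²⁺ is present, so PurQ is inactive.
With repressor UlmT bound, *cilB* is not transcribed.

OFF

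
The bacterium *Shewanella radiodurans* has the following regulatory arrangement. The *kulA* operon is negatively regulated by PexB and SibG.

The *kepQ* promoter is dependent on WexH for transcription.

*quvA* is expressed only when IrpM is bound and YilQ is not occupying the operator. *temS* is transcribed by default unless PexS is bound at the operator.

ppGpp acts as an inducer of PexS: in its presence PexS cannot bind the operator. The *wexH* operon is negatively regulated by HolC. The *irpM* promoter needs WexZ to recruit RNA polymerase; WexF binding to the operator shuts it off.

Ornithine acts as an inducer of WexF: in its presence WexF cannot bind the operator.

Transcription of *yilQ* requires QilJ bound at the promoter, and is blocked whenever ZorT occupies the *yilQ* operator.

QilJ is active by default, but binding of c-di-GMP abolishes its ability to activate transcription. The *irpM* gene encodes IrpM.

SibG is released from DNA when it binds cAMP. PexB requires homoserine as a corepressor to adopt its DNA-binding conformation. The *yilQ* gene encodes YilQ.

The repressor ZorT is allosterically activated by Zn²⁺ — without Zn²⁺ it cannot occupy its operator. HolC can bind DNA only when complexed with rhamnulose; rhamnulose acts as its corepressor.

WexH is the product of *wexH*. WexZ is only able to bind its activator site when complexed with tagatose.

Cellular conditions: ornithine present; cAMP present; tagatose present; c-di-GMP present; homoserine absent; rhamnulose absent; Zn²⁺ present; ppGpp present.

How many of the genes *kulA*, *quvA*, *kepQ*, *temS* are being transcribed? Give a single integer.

4

Homoserine is absent, so PexB is inactive.
cAMP is present, so SibG is inactive.
With no repressor bound, *kulA* is transcribed.
→ *kulA* is ON.
Tagatose is present, so WexZ is active.
Ornithine is present, so WexF is inactive.
No repressor is bound and WexZ is active, so *irpM* is transcribed.
So IrpM is produced and active.
c-di-GMP is present, so QilJ is inactive.
Zn²⁺ is present, so ZorT is active.
With repressor ZorT bound, *yilQ* is not transcribed.
So YilQ is not produced.
No repressor is bound and IrpM is active, so *quvA* is transcribed.
→ *quvA* is ON.
Rhamnulose is absent, so HolC is inactive.
With no repressor bound, *wexH* is transcribed.
So WexH is produced and active.
No repressor is bound and WexH is active, so *kepQ* is transcribed.
→ *kepQ* is ON.
ppGpp is present, so PexS is inactive.
With no repressor bound, *temS* is transcribed.
→ *temS* is ON.
4 of the 4 genes are transcribed.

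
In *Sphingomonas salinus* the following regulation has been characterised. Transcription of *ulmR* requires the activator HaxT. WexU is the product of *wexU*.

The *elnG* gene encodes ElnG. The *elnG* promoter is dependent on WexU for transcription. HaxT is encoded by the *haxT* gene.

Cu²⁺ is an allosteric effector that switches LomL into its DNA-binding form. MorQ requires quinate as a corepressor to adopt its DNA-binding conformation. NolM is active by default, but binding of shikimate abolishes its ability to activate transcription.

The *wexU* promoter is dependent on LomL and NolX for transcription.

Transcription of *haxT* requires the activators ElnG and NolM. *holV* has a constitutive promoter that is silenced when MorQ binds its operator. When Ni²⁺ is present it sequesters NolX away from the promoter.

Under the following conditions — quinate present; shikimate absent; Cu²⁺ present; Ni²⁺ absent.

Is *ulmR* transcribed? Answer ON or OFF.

Cu²⁺ is present, so LomL is active.
Ni²⁺ is absent, so NolX is active.
No repressor is bound and LomL and NolX are active, so *wexU* is transcribed.
So WexU is produced and active.
No repressor is bound and WexU is active, so *elnG* is transcribed.
So ElnG is produced and active.
Shikimate is absent, so NolM is active.
No repressor is bound and ElnG and NolM are active, so *haxT* is transcribed.
So HaxT is produced and active.
No repressor is bound and HaxT is active, so *ulmR* is transcribed.

ON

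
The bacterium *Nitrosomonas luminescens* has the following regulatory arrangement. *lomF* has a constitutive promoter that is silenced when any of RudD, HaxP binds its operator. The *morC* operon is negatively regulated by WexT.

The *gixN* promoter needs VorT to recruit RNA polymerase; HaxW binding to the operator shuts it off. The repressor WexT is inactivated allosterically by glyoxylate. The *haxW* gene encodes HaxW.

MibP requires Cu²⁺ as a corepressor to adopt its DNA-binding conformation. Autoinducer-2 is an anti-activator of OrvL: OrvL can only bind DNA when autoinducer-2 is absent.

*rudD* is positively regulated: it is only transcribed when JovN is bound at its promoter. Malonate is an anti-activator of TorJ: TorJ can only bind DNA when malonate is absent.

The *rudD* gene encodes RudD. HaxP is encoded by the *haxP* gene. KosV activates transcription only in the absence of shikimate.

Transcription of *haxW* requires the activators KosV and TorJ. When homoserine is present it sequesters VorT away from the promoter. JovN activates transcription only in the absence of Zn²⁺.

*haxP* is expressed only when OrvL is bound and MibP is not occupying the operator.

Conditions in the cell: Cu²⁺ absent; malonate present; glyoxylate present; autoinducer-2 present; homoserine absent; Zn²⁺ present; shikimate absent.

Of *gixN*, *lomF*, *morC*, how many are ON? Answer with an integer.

3

Homoserine is absent, so VorT is active.
Shikimate is absent, so KosV is active.
Malonate is present, so TorJ is inactive.
Required activator TorJ is absent, so *haxW* is not transcribed.
So HaxW is not produced.
No repressor is bound and VorT is active, so *gixN* is transcribed.
→ *gixN* is ON.
Zn²⁺ is present, so JovN is inactive.
Required activator JovN is absent, so *rudD* is not transcribed.
So RudD is not produced.
Autoinducer-2 is present, so OrvL is inactive.
Cu²⁺ is absent, so MibP is inactive.
Required activator OrvL is absent, so *haxP* is not transcribed.
So HaxP is not produced.
With no repressor bound, *lomF* is transcribed.
→ *lomF* is ON.
Glyoxylate is present, so WexT is inactive.
With no repressor bound, *morC* is transcribed.
→ *morC* is ON.
3 of the 3 genes are transcribed.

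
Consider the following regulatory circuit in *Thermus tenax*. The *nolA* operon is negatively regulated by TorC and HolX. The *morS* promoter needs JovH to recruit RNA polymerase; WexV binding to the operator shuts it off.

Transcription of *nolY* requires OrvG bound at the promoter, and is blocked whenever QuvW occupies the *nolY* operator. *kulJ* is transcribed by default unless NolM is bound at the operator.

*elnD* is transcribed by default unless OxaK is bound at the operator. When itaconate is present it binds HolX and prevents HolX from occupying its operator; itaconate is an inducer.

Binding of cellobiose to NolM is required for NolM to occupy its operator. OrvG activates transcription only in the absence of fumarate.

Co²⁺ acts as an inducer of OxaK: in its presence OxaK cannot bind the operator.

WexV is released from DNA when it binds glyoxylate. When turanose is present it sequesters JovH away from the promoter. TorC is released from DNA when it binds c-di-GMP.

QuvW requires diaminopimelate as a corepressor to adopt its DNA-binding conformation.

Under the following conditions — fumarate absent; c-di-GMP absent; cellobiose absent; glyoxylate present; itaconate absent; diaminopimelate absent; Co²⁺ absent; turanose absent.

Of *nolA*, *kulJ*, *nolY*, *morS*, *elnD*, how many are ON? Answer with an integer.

3

c-di-GMP is absent, so TorC is active.
Itaconate is absent, so HolX is active.
With repressor TorC bound, *nolA* is not transcribed.
→ *nolA* is OFF.
Cellobiose is absent, so NolM is inactive.
With no repressor bound, *kulJ* is transcribed.
→ *kulJ* is ON.
Diaminopimelate is absent, so QuvW is inactive.
Fumarate is absent, so OrvG is active.
No repressor is bound and OrvG is active, so *nolY* is transcribed.
→ *nolY* is ON.
Turanose is absent, so JovH is active.
Glyoxylate is present, so WexV is inactive.
No repressor is bound and JovH is active, so *morS* is transcribed.
→ *morS* is ON.
Co²⁺ is absent, so OxaK is active.
With repressor OxaK bound, *elnD* is not transcribed.
→ *elnD* is OFF.
3 of the 5 genes are transcribed.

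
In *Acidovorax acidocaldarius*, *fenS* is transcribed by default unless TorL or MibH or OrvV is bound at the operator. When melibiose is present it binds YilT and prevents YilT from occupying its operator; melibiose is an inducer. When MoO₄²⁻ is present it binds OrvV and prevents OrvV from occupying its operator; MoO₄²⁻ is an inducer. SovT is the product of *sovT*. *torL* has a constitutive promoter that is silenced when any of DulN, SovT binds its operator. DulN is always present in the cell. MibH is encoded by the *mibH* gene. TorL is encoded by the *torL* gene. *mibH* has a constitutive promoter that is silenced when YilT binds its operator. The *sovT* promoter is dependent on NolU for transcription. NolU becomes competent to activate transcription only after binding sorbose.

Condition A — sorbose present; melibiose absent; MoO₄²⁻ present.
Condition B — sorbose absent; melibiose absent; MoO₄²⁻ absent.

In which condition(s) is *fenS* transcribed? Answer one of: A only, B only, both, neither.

A only

Condition A:
DulN is produced constitutively and is active.
Sorbose is present, so NolU is active.
No repressor is bound and NolU is active, so *sovT* is transcribed.
So SovT is produced and active.
With repressor DulN bound, *torL* is not transcribed.
So TorL is not produced.
Melibiose is absent, so YilT is active.
With repressor YilT bound, *mibH* is not transcribed.
So MibH is not produced.
MoO₄²⁻ is present, so OrvV is inactive.
With no repressor bound, *fenS* is transcribed.
→ *fenS* is ON in A.
Condition B:
DulN is produced constitutively and is active.
Sorbose is absent, so NolU is inactive.
Required activator NolU is absent, so *sovT* is not transcribed.
So SovT is not produced.
With repressor DulN bound, *torL* is not transcribed.
So TorL is not produced.
Melibiose is absent, so YilT is active.
With repressor YilT bound, *mibH* is not transcribed.
So MibH is not produced.
MoO₄²⁻ is absent, so OrvV is active.
With repressor OrvV bound, *fenS* is not transcribed.
→ *fenS* is OFF in B.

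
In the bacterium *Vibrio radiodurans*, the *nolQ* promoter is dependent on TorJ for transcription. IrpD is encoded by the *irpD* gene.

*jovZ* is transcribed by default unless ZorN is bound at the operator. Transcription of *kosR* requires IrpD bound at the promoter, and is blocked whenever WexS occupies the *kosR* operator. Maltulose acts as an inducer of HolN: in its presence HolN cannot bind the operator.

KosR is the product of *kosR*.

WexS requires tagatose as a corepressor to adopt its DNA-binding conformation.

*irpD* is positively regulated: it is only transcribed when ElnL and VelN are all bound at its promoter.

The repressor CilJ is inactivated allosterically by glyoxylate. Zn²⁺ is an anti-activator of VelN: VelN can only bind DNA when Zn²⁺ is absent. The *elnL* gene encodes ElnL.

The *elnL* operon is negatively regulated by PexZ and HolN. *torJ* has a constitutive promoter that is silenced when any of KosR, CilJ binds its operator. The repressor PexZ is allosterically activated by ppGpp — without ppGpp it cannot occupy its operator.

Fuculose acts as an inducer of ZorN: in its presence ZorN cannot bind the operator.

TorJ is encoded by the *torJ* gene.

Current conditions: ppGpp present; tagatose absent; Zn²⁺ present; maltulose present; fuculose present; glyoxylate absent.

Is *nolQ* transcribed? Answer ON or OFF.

OFF

ppGpp is present, so PexZ is active.
Maltulose is present, so HolN is inactive.
With repressor PexZ bound, *elnL* is not transcribed.
So ElnL is not produced.
Zn²⁺ is present, so VelN is inactive.
Required activator ElnL is absent, so *irpD* is not transcribed.
So IrpD is not produced.
Tagatose is absent, so WexS is inactive.
Required activator IrpD is absent, so *kosR* is not transcribed.
So KosR is not produced.
Glyoxylate is absent, so CilJ is active.
With repressor CilJ bound, *torJ* is not transcribed.
So TorJ is not produced.
Required activator TorJ is absent, so *nolQ* is not transcribed.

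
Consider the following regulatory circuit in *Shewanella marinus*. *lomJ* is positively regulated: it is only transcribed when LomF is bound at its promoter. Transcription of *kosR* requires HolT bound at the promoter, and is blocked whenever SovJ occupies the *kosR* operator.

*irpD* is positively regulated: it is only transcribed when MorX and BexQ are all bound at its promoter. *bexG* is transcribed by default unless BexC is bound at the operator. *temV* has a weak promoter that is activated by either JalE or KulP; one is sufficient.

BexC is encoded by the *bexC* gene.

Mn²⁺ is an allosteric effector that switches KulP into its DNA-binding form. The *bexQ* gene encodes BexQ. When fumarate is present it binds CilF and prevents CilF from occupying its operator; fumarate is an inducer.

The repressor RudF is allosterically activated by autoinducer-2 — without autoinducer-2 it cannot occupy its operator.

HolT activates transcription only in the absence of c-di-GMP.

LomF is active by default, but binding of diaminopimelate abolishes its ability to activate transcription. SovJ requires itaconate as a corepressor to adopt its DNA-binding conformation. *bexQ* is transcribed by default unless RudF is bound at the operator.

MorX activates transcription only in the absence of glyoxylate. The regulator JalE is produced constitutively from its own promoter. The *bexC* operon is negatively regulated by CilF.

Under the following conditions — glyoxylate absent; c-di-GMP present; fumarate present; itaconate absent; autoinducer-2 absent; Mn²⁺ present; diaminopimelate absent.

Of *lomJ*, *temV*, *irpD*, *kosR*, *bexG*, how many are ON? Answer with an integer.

Diaminopimelate is absent, so LomF is active.
No repressor is bound and LomF is active, so *lomJ* is transcribed.
→ *lomJ* is ON.
JalE is produced constitutively and is active.
Mn²⁺ is present, so KulP is active.
Activator JalE is present, so *temV* is transcribed.
→ *temV* is ON.
Glyoxylate is absent, so MorX is active.
Autoinducer-2 is absent, so RudF is inactive.
With no repressor bound, *bexQ* is transcribed.
So BexQ is produced and active.
No repressor is bound and MorX and BexQ are active, so *irpD* is transcribed.
→ *irpD* is ON.
Itaconate is absent, so SovJ is inactive.
c-di-GMP is present, so HolT is inactive.
Required activator HolT is absent, so *kosR* is not transcribed.
→ *kosR* is OFF.
Fumarate is present, so CilF is inactive.
With no repressor bound, *bexC* is transcribed.
So BexC is produced and active.
With repressor BexC bound, *bexG* is not transcribed.
→ *bexG* is OFF.
3 of the 5 genes are transcribed.

3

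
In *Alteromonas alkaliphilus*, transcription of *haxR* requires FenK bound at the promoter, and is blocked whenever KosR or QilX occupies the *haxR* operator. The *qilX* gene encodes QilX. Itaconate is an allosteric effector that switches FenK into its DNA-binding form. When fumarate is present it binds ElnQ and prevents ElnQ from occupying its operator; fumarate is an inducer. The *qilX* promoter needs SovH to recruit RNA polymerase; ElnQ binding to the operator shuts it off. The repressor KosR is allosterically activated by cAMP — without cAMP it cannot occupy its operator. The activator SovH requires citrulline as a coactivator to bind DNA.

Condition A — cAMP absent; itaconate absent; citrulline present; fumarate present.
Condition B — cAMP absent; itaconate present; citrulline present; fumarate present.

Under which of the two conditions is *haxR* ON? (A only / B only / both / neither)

Condition A:
cAMP is absent, so KosR is inactive.
Itaconate is absent, so FenK is inactive.
Citrulline is present, so SovH is active.
Fumarate is present, so ElnQ is inactive.
No repressor is bound and SovH is active, so *qilX* is transcribed.
So QilX is produced and active.
With repressor QilX bound, *haxR* is not transcribed.
→ *haxR* is OFF in A.
Condition B:
cAMP is absent, so KosR is inactive.
Itaconate is present, so FenK is active.
Citrulline is present, so SovH is active.
Fumarate is present, so ElnQ is inactive.
No repressor is bound and SovH is active, so *qilX* is transcribed.
So QilX is produced and active.
With repressor QilX bound, *haxR* is not transcribed.
→ *haxR* is OFF in B.

neither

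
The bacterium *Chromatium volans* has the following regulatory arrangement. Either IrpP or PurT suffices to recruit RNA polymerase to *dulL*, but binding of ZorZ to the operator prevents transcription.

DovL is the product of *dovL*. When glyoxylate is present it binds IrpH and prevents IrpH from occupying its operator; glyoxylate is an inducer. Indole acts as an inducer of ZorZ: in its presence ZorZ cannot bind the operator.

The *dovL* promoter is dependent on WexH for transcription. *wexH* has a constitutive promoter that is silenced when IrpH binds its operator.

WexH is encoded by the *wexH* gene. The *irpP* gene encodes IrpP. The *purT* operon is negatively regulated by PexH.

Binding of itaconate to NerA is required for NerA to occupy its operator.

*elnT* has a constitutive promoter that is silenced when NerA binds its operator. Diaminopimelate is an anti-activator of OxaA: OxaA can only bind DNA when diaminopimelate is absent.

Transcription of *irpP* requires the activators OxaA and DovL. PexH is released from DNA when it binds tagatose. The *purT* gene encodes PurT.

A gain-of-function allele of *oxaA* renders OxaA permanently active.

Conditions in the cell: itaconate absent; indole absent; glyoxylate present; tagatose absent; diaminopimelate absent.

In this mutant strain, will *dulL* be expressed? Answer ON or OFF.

OFF

OxaA is constitutively active in this strain.
Glyoxylate is present, so IrpH is inactive.
With no repressor bound, *wexH* is transcribed.
So WexH is produced and active.
No repressor is bound and WexH is active, so *dovL* is transcribed.
So DovL is produced and active.
No repressor is bound and OxaA and DovL are active, so *irpP* is transcribed.
So IrpP is produced and active.
Indole is absent, so ZorZ is active.
Tagatose is absent, so PexH is active.
With repressor PexH bound, *purT* is not transcribed.
So PurT is not produced.
With repressor ZorZ bound, *dulL* is not transcribed.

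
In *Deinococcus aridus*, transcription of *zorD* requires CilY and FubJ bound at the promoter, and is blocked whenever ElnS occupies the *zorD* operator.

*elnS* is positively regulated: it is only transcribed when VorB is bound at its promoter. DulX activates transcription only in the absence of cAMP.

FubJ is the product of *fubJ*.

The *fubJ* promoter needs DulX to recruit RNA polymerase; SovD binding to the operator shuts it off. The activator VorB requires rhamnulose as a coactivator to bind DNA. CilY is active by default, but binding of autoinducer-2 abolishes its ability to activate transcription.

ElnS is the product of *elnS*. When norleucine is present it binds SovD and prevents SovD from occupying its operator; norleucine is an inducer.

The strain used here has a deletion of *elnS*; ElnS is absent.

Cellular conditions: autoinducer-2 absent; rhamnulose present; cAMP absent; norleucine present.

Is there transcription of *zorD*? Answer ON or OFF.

ON

Autoinducer-2 is absent, so CilY is active.
ElnS is non-functional in this strain, so it has no effect.
cAMP is absent, so DulX is active.
Norleucine is present, so SovD is inactive.
No repressor is bound and DulX is active, so *fubJ* is transcribed.
So FubJ is produced and active.
No repressor is bound and CilY and FubJ are active, so *zorD* is transcribed.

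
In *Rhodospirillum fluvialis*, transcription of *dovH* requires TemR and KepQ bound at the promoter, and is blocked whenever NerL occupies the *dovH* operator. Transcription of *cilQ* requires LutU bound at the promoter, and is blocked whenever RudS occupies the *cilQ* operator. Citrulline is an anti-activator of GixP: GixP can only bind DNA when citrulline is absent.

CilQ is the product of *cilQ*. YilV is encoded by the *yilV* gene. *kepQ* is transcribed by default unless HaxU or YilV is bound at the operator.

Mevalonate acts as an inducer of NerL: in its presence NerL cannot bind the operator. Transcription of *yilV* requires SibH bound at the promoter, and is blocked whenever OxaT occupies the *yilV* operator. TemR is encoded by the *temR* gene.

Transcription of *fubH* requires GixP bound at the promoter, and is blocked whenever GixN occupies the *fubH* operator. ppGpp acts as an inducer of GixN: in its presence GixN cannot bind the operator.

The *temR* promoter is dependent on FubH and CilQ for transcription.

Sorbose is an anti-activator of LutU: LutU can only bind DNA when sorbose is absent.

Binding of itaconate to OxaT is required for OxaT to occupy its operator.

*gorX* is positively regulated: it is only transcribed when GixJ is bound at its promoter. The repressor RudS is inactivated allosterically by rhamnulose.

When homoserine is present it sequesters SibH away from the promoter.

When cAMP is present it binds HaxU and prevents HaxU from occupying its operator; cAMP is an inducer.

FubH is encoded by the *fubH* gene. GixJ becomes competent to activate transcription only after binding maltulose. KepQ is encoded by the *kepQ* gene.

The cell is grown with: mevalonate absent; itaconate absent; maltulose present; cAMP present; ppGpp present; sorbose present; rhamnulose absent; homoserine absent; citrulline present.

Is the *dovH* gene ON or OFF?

OFF

ppGpp is present, so GixN is inactive.
Citrulline is present, so GixP is inactive.
Required activator GixP is absent, so *fubH* is not transcribed.
So FubH is not produced.
Rhamnulose is absent, so RudS is active.
Sorbose is present, so LutU is inactive.
With repressor RudS bound, *cilQ* is not transcribed.
So CilQ is not produced.
Required activator FubH is absent, so *temR* is not transcribed.
So TemR is not produced.
cAMP is present, so HaxU is inactive.
Itaconate is absent, so OxaT is inactive.
Homoserine is absent, so SibH is active.
No repressor is bound and SibH is active, so *yilV* is transcribed.
So YilV is produced and active.
With repressor YilV bound, *kepQ* is not transcribed.
So KepQ is not produced.
Mevalonate is absent, so NerL is active.
With repressor NerL bound, *dovH* is not transcribed.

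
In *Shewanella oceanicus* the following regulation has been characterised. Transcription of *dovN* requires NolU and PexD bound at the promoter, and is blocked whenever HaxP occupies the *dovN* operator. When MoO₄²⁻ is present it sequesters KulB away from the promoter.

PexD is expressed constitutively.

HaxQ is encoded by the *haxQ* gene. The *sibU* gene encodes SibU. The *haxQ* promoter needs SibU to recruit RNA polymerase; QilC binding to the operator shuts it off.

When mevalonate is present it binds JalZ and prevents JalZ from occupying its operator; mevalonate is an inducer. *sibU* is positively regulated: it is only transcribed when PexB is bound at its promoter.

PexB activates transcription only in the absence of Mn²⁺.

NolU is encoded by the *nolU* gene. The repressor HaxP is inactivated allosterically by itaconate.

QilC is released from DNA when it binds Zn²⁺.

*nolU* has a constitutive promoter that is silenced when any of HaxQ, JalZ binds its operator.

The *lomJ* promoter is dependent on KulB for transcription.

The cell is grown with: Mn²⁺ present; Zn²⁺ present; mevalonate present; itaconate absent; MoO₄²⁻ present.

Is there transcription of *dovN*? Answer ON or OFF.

Mn²⁺ is present, so PexB is inactive.
Required activator PexB is absent, so *sibU* is not transcribed.
So SibU is not produced.
Zn²⁺ is present, so QilC is inactive.
Required activator SibU is absent, so *haxQ* is not transcribed.
So HaxQ is not produced.
Mevalonate is present, so JalZ is inactive.
With no repressor bound, *nolU* is transcribed.
So NolU is produced and active.
Itaconate is absent, so HaxP is active.
PexD is produced constitutively and is active.
With repressor HaxP bound, *dovN* is not transcribed.

OFF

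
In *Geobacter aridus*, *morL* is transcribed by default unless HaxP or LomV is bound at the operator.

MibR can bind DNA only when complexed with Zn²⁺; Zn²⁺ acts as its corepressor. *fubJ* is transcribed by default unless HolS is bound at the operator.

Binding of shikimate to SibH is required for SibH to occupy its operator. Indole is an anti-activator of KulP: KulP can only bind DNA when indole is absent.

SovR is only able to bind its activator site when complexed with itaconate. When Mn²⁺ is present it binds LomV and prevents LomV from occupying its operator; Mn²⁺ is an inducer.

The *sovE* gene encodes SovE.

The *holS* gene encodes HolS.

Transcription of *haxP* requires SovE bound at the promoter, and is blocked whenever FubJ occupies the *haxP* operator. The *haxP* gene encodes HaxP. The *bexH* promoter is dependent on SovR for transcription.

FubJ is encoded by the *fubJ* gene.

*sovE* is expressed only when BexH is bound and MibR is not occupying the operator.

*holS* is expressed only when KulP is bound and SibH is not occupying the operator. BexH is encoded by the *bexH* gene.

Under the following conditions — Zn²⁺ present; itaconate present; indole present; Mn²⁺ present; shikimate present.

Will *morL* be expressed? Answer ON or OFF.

Zn²⁺ is present, so MibR is active.
Itaconate is present, so SovR is active.
No repressor is bound and SovR is active, so *bexH* is transcribed.
So BexH is produced and active.
With repressor MibR bound, *sovE* is not transcribed.
So SovE is not produced.
Indole is present, so KulP is inactive.
Shikimate is present, so SibH is active.
With repressor SibH bound, *holS* is not transcribed.
So HolS is not produced.
With no repressor bound, *fubJ* is transcribed.
So FubJ is produced and active.
With repressor FubJ bound, *haxP* is not transcribed.
So HaxP is not produced.
Mn²⁺ is present, so LomV is inactive.
With no repressor bound, *morL* is transcribed.

ON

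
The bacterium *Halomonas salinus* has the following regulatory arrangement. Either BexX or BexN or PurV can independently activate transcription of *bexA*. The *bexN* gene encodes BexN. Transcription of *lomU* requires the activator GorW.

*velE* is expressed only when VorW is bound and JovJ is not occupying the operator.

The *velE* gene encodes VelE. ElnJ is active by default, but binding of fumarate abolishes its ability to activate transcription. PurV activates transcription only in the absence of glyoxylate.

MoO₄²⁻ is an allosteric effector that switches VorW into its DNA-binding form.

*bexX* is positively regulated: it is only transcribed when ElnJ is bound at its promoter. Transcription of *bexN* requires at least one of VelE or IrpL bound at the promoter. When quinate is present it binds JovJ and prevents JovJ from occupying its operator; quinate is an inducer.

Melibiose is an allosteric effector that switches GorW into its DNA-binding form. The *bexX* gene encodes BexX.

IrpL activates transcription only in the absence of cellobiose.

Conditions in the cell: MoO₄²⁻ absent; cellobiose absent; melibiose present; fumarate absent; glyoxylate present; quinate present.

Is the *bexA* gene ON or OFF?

ON

Fumarate is absent, so ElnJ is active.
No repressor is bound and ElnJ is active, so *bexX* is transcribed.
So BexX is produced and active.
MoO₄²⁻ is absent, so VorW is inactive.
Quinate is present, so JovJ is inactive.
Required activator VorW is absent, so *velE* is not transcribed.
So VelE is not produced.
Cellobiose is absent, so IrpL is active.
Activator IrpL is present, so *bexN* is transcribed.
So BexN is produced and active.
Glyoxylate is present, so PurV is inactive.
Activator BexX is present, so *bexA* is transcribed.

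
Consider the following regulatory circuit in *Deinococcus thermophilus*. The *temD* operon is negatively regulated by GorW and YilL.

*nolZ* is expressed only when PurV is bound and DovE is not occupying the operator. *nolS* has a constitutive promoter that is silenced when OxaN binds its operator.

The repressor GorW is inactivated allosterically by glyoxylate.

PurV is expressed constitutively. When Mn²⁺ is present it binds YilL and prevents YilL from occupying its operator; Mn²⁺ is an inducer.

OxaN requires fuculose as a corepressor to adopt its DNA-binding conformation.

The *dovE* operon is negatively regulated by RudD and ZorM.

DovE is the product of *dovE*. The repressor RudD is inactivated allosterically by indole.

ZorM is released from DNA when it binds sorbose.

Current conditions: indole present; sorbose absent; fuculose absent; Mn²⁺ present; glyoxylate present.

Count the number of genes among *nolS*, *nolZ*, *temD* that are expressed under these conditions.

Fuculose is absent, so OxaN is inactive.
With no repressor bound, *nolS* is transcribed.
→ *nolS* is ON.
PurV is produced constitutively and is active.
Indole is present, so RudD is inactive.
Sorbose is absent, so ZorM is active.
With repressor ZorM bound, *dovE* is not transcribed.
So DovE is not produced.
No repressor is bound and PurV is active, so *nolZ* is transcribed.
→ *nolZ* is ON.
Glyoxylate is present, so GorW is inactive.
Mn²⁺ is present, so YilL is inactive.
With no repressor bound, *temD* is transcribed.
→ *temD* is ON.
3 of the 3 genes are transcribed.

3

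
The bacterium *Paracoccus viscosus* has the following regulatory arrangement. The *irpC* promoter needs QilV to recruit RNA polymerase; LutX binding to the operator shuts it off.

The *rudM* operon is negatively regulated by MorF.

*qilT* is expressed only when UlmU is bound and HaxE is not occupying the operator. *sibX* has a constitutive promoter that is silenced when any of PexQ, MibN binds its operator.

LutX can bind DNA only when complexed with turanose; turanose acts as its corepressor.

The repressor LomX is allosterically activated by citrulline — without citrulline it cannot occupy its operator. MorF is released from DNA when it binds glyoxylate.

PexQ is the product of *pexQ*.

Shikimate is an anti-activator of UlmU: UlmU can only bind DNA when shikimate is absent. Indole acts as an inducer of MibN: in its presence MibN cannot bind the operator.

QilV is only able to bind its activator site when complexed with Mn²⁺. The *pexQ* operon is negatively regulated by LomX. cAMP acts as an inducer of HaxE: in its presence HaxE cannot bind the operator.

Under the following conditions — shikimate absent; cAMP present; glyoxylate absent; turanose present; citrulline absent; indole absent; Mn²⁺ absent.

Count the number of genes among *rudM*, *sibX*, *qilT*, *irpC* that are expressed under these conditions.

1

Glyoxylate is absent, so MorF is active.
With repressor MorF bound, *rudM* is not transcribed.
→ *rudM* is OFF.
Citrulline is absent, so LomX is inactive.
With no repressor bound, *pexQ* is transcribed.
So PexQ is produced and active.
Indole is absent, so MibN is active.
With repressor PexQ bound, *sibX* is not transcribed.
→ *sibX* is OFF.
Shikimate is absent, so UlmU is active.
cAMP is present, so HaxE is inactive.
No repressor is bound and UlmU is active, so *qilT* is transcribed.
→ *qilT* is ON.
Mn²⁺ is absent, so QilV is inactive.
Turanose is present, so LutX is active.
With repressor LutX bound, *irpC* is not transcribed.
→ *irpC* is OFF.
1 of the 4 genes is transcribed.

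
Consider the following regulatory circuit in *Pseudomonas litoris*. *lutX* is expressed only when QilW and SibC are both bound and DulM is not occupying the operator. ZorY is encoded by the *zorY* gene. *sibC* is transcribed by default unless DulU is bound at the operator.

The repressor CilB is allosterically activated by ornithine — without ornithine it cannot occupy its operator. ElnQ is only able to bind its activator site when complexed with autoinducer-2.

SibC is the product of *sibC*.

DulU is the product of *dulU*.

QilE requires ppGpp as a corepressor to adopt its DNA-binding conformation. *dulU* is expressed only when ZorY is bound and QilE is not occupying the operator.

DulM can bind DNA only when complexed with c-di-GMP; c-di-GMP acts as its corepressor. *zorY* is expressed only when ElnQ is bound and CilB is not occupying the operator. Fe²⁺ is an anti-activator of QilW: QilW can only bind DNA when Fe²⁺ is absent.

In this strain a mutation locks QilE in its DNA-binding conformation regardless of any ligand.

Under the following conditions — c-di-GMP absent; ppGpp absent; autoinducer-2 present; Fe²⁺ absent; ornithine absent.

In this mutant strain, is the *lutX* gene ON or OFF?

ON

Fe²⁺ is absent, so QilW is active.
c-di-GMP is absent, so DulM is inactive.
Autoinducer-2 is present, so ElnQ is active.
Ornithine is absent, so CilB is inactive.
No repressor is bound and ElnQ is active, so *zorY* is transcribed.
So ZorY is produced and active.
QilE is constitutively active in this strain.
With repressor QilE bound, *dulU* is not transcribed.
So DulU is not produced.
With no repressor bound, *sibC* is transcribed.
So SibC is produced and active.
No repressor is bound and QilW and SibC are active, so *lutX* is transcribed.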